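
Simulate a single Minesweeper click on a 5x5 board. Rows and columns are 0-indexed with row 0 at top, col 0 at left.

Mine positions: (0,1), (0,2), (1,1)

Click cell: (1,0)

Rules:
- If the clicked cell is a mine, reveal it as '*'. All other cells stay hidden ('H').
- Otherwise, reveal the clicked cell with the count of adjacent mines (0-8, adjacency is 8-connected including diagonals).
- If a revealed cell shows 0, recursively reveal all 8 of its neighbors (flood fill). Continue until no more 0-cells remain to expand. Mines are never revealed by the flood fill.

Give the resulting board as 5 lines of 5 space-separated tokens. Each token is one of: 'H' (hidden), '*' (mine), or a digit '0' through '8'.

H H H H H
2 H H H H
H H H H H
H H H H H
H H H H H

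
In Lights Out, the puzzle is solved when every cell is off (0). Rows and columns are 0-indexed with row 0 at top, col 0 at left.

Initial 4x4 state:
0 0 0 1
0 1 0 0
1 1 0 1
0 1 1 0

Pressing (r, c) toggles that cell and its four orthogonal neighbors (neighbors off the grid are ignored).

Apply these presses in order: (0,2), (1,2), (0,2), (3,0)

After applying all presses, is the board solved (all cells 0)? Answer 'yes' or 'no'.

After press 1 at (0,2):
0 1 1 0
0 1 1 0
1 1 0 1
0 1 1 0

After press 2 at (1,2):
0 1 0 0
0 0 0 1
1 1 1 1
0 1 1 0

After press 3 at (0,2):
0 0 1 1
0 0 1 1
1 1 1 1
0 1 1 0

After press 4 at (3,0):
0 0 1 1
0 0 1 1
0 1 1 1
1 0 1 0

Lights still on: 9

Answer: no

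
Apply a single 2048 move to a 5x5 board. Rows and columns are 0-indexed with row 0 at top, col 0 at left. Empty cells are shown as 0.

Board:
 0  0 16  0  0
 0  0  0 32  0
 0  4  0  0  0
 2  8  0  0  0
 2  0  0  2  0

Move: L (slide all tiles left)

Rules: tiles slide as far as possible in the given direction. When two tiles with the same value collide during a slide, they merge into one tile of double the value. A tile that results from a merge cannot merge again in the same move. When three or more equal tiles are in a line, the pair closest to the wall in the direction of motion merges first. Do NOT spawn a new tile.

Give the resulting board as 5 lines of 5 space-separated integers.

Slide left:
row 0: [0, 0, 16, 0, 0] -> [16, 0, 0, 0, 0]
row 1: [0, 0, 0, 32, 0] -> [32, 0, 0, 0, 0]
row 2: [0, 4, 0, 0, 0] -> [4, 0, 0, 0, 0]
row 3: [2, 8, 0, 0, 0] -> [2, 8, 0, 0, 0]
row 4: [2, 0, 0, 2, 0] -> [4, 0, 0, 0, 0]

Answer: 16  0  0  0  0
32  0  0  0  0
 4  0  0  0  0
 2  8  0  0  0
 4  0  0  0  0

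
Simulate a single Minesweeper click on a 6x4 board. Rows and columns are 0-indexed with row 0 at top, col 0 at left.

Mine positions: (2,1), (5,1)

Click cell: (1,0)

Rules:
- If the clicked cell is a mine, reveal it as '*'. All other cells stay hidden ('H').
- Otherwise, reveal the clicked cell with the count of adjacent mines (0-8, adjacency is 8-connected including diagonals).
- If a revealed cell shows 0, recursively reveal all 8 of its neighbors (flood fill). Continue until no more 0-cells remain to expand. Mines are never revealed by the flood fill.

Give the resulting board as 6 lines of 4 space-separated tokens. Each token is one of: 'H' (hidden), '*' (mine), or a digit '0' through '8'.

H H H H
1 H H H
H H H H
H H H H
H H H H
H H H H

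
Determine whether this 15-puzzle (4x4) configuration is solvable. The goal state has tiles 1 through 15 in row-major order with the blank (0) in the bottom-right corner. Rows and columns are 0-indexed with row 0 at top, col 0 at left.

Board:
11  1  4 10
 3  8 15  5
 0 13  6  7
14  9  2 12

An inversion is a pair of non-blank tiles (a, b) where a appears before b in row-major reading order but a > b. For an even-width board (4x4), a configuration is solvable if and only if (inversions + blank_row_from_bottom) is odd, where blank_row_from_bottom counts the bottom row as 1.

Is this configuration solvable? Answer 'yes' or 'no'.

Inversions: 44
Blank is in row 2 (0-indexed from top), which is row 2 counting from the bottom (bottom = 1).
44 + 2 = 46, which is even, so the puzzle is not solvable.

Answer: no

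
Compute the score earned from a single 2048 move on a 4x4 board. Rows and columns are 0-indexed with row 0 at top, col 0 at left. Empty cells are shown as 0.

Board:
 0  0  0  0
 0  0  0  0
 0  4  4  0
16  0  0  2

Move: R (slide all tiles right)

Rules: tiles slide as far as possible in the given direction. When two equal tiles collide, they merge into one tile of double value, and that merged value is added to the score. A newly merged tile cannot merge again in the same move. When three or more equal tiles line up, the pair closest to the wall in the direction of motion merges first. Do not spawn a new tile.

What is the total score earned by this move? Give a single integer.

Slide right:
row 0: [0, 0, 0, 0] -> [0, 0, 0, 0]  score +0 (running 0)
row 1: [0, 0, 0, 0] -> [0, 0, 0, 0]  score +0 (running 0)
row 2: [0, 4, 4, 0] -> [0, 0, 0, 8]  score +8 (running 8)
row 3: [16, 0, 0, 2] -> [0, 0, 16, 2]  score +0 (running 8)
Board after move:
 0  0  0  0
 0  0  0  0
 0  0  0  8
 0  0 16  2

Answer: 8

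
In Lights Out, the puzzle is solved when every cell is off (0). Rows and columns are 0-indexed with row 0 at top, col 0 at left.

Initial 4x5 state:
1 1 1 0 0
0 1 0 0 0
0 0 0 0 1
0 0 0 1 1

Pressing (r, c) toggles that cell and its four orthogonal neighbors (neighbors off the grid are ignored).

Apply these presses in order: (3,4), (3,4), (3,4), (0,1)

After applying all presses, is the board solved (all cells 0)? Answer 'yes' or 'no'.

After press 1 at (3,4):
1 1 1 0 0
0 1 0 0 0
0 0 0 0 0
0 0 0 0 0

After press 2 at (3,4):
1 1 1 0 0
0 1 0 0 0
0 0 0 0 1
0 0 0 1 1

After press 3 at (3,4):
1 1 1 0 0
0 1 0 0 0
0 0 0 0 0
0 0 0 0 0

After press 4 at (0,1):
0 0 0 0 0
0 0 0 0 0
0 0 0 0 0
0 0 0 0 0

Lights still on: 0

Answer: yes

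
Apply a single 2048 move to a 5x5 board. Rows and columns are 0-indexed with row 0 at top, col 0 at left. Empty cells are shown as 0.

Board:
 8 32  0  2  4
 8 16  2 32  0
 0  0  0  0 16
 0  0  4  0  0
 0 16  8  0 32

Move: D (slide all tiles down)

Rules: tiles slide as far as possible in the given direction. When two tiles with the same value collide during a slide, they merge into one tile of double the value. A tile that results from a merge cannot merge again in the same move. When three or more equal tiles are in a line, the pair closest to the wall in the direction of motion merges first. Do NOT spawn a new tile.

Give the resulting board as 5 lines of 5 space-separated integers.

Answer:  0  0  0  0  0
 0  0  0  0  0
 0  0  2  0  4
 0 32  4  2 16
16 32  8 32 32

Derivation:
Slide down:
col 0: [8, 8, 0, 0, 0] -> [0, 0, 0, 0, 16]
col 1: [32, 16, 0, 0, 16] -> [0, 0, 0, 32, 32]
col 2: [0, 2, 0, 4, 8] -> [0, 0, 2, 4, 8]
col 3: [2, 32, 0, 0, 0] -> [0, 0, 0, 2, 32]
col 4: [4, 0, 16, 0, 32] -> [0, 0, 4, 16, 32]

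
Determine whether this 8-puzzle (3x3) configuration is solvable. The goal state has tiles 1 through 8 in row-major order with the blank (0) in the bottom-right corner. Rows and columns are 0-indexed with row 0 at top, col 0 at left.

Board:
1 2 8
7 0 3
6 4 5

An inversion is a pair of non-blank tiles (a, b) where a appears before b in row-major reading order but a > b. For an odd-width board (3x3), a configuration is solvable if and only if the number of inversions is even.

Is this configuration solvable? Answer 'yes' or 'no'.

Inversions (pairs i<j in row-major order where tile[i] > tile[j] > 0): 11
11 is odd, so the puzzle is not solvable.

Answer: no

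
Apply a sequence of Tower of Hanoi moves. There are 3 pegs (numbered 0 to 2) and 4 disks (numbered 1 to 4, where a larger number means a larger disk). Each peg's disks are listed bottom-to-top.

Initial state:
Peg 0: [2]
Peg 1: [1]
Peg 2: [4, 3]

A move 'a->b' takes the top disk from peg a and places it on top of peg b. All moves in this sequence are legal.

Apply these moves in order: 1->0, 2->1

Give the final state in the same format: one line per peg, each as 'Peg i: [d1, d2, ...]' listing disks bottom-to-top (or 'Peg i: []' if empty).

After move 1 (1->0):
Peg 0: [2, 1]
Peg 1: []
Peg 2: [4, 3]

After move 2 (2->1):
Peg 0: [2, 1]
Peg 1: [3]
Peg 2: [4]

Answer: Peg 0: [2, 1]
Peg 1: [3]
Peg 2: [4]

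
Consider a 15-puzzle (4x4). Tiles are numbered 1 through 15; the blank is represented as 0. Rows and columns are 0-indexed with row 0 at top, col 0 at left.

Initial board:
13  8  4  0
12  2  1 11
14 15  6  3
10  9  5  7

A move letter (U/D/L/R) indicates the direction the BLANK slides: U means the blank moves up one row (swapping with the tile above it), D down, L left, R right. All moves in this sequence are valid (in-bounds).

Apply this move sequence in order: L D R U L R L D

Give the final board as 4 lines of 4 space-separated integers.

Answer: 13  8 11  1
12  2  0  4
14 15  6  3
10  9  5  7

Derivation:
After move 1 (L):
13  8  0  4
12  2  1 11
14 15  6  3
10  9  5  7

After move 2 (D):
13  8  1  4
12  2  0 11
14 15  6  3
10  9  5  7

After move 3 (R):
13  8  1  4
12  2 11  0
14 15  6  3
10  9  5  7

After move 4 (U):
13  8  1  0
12  2 11  4
14 15  6  3
10  9  5  7

After move 5 (L):
13  8  0  1
12  2 11  4
14 15  6  3
10  9  5  7

After move 6 (R):
13  8  1  0
12  2 11  4
14 15  6  3
10  9  5  7

After move 7 (L):
13  8  0  1
12  2 11  4
14 15  6  3
10  9  5  7

After move 8 (D):
13  8 11  1
12  2  0  4
14 15  6  3
10  9  5  7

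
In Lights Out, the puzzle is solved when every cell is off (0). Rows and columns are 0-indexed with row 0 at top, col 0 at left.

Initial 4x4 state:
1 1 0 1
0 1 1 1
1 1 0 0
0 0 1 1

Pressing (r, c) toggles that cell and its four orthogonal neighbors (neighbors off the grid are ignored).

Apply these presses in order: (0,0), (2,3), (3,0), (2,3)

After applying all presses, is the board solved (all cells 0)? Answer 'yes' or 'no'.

Answer: no

Derivation:
After press 1 at (0,0):
0 0 0 1
1 1 1 1
1 1 0 0
0 0 1 1

After press 2 at (2,3):
0 0 0 1
1 1 1 0
1 1 1 1
0 0 1 0

After press 3 at (3,0):
0 0 0 1
1 1 1 0
0 1 1 1
1 1 1 0

After press 4 at (2,3):
0 0 0 1
1 1 1 1
0 1 0 0
1 1 1 1

Lights still on: 10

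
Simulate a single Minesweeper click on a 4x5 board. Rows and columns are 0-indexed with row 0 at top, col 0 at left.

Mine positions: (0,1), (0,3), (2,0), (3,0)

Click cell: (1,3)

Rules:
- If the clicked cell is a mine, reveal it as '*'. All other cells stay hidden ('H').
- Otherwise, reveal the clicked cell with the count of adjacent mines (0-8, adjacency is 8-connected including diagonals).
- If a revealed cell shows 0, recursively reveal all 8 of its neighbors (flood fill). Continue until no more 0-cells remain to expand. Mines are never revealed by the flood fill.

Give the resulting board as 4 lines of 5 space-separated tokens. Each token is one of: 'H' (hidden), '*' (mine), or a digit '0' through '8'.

H H H H H
H H H 1 H
H H H H H
H H H H H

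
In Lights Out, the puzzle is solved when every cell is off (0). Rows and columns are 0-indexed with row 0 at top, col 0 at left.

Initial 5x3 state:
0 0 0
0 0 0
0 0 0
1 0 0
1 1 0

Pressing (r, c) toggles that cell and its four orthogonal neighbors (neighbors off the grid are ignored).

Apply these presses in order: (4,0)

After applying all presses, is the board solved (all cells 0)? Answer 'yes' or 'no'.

After press 1 at (4,0):
0 0 0
0 0 0
0 0 0
0 0 0
0 0 0

Lights still on: 0

Answer: yes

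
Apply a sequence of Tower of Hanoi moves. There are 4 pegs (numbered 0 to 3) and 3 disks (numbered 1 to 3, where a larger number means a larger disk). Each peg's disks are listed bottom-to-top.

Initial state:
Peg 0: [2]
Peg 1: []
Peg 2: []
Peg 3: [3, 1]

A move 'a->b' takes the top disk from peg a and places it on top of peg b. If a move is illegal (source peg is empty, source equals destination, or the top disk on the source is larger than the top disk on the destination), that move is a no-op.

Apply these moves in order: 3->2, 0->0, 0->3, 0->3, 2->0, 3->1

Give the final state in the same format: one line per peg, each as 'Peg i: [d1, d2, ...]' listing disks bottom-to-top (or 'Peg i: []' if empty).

Answer: Peg 0: [1]
Peg 1: [2]
Peg 2: []
Peg 3: [3]

Derivation:
After move 1 (3->2):
Peg 0: [2]
Peg 1: []
Peg 2: [1]
Peg 3: [3]

After move 2 (0->0):
Peg 0: [2]
Peg 1: []
Peg 2: [1]
Peg 3: [3]

After move 3 (0->3):
Peg 0: []
Peg 1: []
Peg 2: [1]
Peg 3: [3, 2]

After move 4 (0->3):
Peg 0: []
Peg 1: []
Peg 2: [1]
Peg 3: [3, 2]

After move 5 (2->0):
Peg 0: [1]
Peg 1: []
Peg 2: []
Peg 3: [3, 2]

After move 6 (3->1):
Peg 0: [1]
Peg 1: [2]
Peg 2: []
Peg 3: [3]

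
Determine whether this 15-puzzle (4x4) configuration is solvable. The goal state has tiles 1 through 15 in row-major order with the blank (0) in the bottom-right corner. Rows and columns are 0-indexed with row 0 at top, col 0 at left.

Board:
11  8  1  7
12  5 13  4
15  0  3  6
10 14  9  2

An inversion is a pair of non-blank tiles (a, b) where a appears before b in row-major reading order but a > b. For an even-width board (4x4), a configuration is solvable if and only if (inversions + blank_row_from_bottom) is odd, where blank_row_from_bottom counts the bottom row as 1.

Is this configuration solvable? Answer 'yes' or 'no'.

Inversions: 53
Blank is in row 2 (0-indexed from top), which is row 2 counting from the bottom (bottom = 1).
53 + 2 = 55, which is odd, so the puzzle is solvable.

Answer: yes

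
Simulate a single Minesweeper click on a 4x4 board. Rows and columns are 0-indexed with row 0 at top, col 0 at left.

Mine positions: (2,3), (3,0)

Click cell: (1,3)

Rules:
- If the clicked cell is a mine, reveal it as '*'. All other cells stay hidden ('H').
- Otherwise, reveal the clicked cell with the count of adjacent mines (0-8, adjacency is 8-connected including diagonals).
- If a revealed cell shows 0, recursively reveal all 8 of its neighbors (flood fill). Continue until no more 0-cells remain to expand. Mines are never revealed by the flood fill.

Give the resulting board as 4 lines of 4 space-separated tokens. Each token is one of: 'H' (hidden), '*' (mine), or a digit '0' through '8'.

H H H H
H H H 1
H H H H
H H H H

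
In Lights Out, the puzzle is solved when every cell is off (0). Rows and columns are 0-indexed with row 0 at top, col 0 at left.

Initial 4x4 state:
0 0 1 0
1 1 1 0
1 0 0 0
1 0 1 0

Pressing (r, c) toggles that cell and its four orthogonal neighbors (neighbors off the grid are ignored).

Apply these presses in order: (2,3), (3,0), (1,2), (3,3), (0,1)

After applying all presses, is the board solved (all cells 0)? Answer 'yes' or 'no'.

Answer: no

Derivation:
After press 1 at (2,3):
0 0 1 0
1 1 1 1
1 0 1 1
1 0 1 1

After press 2 at (3,0):
0 0 1 0
1 1 1 1
0 0 1 1
0 1 1 1

After press 3 at (1,2):
0 0 0 0
1 0 0 0
0 0 0 1
0 1 1 1

After press 4 at (3,3):
0 0 0 0
1 0 0 0
0 0 0 0
0 1 0 0

After press 5 at (0,1):
1 1 1 0
1 1 0 0
0 0 0 0
0 1 0 0

Lights still on: 6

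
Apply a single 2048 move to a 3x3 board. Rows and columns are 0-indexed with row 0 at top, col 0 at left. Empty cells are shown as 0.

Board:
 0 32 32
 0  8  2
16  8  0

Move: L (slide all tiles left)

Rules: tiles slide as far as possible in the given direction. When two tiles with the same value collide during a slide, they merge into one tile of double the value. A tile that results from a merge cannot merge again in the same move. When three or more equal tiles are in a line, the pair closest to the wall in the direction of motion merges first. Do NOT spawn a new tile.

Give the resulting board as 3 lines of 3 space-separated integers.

Answer: 64  0  0
 8  2  0
16  8  0

Derivation:
Slide left:
row 0: [0, 32, 32] -> [64, 0, 0]
row 1: [0, 8, 2] -> [8, 2, 0]
row 2: [16, 8, 0] -> [16, 8, 0]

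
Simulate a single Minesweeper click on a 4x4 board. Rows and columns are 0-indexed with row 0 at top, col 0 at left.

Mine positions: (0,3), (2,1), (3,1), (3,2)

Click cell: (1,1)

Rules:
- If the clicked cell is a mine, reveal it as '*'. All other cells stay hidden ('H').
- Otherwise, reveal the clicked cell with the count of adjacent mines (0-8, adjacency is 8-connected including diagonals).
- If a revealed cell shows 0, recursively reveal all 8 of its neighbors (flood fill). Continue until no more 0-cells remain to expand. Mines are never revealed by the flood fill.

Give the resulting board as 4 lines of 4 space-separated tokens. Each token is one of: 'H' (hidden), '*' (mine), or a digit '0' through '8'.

H H H H
H 1 H H
H H H H
H H H H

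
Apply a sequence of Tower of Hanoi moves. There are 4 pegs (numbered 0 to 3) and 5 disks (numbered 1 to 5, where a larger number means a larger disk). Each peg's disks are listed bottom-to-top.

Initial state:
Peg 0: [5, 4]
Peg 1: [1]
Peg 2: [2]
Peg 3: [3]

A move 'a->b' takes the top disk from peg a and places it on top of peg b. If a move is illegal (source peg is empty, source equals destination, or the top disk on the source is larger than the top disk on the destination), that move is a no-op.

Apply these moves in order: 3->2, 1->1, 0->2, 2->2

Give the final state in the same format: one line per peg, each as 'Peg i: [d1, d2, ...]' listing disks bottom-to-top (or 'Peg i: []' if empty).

Answer: Peg 0: [5, 4]
Peg 1: [1]
Peg 2: [2]
Peg 3: [3]

Derivation:
After move 1 (3->2):
Peg 0: [5, 4]
Peg 1: [1]
Peg 2: [2]
Peg 3: [3]

After move 2 (1->1):
Peg 0: [5, 4]
Peg 1: [1]
Peg 2: [2]
Peg 3: [3]

After move 3 (0->2):
Peg 0: [5, 4]
Peg 1: [1]
Peg 2: [2]
Peg 3: [3]

After move 4 (2->2):
Peg 0: [5, 4]
Peg 1: [1]
Peg 2: [2]
Peg 3: [3]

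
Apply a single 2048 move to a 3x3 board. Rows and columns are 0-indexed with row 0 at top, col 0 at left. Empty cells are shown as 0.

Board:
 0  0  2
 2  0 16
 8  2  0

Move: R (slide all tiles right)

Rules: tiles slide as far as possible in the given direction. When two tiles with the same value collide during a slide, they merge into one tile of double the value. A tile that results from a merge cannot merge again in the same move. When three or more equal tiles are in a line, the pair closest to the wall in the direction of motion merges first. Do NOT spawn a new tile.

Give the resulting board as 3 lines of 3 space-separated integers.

Answer:  0  0  2
 0  2 16
 0  8  2

Derivation:
Slide right:
row 0: [0, 0, 2] -> [0, 0, 2]
row 1: [2, 0, 16] -> [0, 2, 16]
row 2: [8, 2, 0] -> [0, 8, 2]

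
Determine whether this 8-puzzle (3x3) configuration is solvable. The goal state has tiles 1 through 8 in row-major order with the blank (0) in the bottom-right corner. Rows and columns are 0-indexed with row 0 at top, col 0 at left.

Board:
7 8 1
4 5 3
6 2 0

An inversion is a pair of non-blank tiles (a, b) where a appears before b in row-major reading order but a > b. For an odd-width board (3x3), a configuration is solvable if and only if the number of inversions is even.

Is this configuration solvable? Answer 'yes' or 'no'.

Answer: yes

Derivation:
Inversions (pairs i<j in row-major order where tile[i] > tile[j] > 0): 18
18 is even, so the puzzle is solvable.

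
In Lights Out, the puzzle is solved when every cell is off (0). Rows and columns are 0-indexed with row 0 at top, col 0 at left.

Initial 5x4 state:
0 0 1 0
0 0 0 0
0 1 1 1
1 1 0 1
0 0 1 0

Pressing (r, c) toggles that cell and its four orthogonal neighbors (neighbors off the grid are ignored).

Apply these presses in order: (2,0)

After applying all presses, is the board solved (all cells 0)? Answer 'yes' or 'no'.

Answer: no

Derivation:
After press 1 at (2,0):
0 0 1 0
1 0 0 0
1 0 1 1
0 1 0 1
0 0 1 0

Lights still on: 8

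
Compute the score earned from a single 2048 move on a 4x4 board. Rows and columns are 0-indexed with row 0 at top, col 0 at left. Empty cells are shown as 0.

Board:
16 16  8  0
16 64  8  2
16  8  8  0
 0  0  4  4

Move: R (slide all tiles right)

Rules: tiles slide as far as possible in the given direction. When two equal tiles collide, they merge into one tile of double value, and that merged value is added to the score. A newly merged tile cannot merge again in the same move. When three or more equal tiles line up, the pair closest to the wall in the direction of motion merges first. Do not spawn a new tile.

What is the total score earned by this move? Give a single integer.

Slide right:
row 0: [16, 16, 8, 0] -> [0, 0, 32, 8]  score +32 (running 32)
row 1: [16, 64, 8, 2] -> [16, 64, 8, 2]  score +0 (running 32)
row 2: [16, 8, 8, 0] -> [0, 0, 16, 16]  score +16 (running 48)
row 3: [0, 0, 4, 4] -> [0, 0, 0, 8]  score +8 (running 56)
Board after move:
 0  0 32  8
16 64  8  2
 0  0 16 16
 0  0  0  8

Answer: 56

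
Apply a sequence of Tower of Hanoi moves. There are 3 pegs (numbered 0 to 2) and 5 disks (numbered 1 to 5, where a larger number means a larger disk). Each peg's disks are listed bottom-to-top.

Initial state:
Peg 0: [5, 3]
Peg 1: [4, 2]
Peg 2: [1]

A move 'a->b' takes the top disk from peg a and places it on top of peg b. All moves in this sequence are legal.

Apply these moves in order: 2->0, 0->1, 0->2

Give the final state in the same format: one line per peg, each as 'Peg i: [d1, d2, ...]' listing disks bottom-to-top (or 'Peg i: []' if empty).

After move 1 (2->0):
Peg 0: [5, 3, 1]
Peg 1: [4, 2]
Peg 2: []

After move 2 (0->1):
Peg 0: [5, 3]
Peg 1: [4, 2, 1]
Peg 2: []

After move 3 (0->2):
Peg 0: [5]
Peg 1: [4, 2, 1]
Peg 2: [3]

Answer: Peg 0: [5]
Peg 1: [4, 2, 1]
Peg 2: [3]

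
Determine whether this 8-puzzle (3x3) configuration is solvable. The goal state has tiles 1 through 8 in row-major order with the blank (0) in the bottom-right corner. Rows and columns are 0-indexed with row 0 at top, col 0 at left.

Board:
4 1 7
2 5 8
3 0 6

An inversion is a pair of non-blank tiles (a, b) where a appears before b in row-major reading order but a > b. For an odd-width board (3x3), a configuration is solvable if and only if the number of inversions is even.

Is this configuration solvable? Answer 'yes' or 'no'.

Answer: yes

Derivation:
Inversions (pairs i<j in row-major order where tile[i] > tile[j] > 0): 10
10 is even, so the puzzle is solvable.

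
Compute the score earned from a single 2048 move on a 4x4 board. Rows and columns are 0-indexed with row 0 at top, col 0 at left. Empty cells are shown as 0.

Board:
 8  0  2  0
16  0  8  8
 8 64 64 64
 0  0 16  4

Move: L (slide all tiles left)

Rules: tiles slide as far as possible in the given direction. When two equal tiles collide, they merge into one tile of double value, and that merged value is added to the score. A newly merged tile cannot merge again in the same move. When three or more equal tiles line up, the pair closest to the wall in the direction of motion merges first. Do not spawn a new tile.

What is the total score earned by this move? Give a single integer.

Answer: 144

Derivation:
Slide left:
row 0: [8, 0, 2, 0] -> [8, 2, 0, 0]  score +0 (running 0)
row 1: [16, 0, 8, 8] -> [16, 16, 0, 0]  score +16 (running 16)
row 2: [8, 64, 64, 64] -> [8, 128, 64, 0]  score +128 (running 144)
row 3: [0, 0, 16, 4] -> [16, 4, 0, 0]  score +0 (running 144)
Board after move:
  8   2   0   0
 16  16   0   0
  8 128  64   0
 16   4   0   0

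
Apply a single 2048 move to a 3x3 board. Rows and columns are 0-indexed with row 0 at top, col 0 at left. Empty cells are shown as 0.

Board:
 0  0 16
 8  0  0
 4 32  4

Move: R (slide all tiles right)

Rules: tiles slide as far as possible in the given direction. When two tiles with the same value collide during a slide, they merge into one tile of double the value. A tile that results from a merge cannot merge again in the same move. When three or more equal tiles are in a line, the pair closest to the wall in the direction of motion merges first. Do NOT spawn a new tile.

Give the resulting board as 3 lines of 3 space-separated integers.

Answer:  0  0 16
 0  0  8
 4 32  4

Derivation:
Slide right:
row 0: [0, 0, 16] -> [0, 0, 16]
row 1: [8, 0, 0] -> [0, 0, 8]
row 2: [4, 32, 4] -> [4, 32, 4]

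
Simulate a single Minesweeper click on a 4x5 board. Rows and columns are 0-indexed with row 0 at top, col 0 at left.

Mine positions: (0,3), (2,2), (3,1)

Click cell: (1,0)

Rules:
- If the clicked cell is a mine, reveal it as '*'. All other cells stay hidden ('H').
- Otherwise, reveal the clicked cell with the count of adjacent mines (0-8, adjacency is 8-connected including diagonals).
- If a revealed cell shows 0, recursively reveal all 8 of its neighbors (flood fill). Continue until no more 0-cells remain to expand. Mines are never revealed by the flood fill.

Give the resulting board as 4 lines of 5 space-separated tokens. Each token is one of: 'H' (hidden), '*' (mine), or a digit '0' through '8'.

0 0 1 H H
0 1 2 H H
1 2 H H H
H H H H H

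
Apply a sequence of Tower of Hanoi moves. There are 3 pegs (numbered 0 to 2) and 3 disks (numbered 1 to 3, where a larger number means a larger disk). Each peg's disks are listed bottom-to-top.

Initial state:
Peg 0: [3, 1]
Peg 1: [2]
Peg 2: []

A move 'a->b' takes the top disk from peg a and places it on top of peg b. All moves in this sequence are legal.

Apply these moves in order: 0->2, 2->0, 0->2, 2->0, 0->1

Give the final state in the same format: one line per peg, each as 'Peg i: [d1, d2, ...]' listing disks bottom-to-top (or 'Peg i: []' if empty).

Answer: Peg 0: [3]
Peg 1: [2, 1]
Peg 2: []

Derivation:
After move 1 (0->2):
Peg 0: [3]
Peg 1: [2]
Peg 2: [1]

After move 2 (2->0):
Peg 0: [3, 1]
Peg 1: [2]
Peg 2: []

After move 3 (0->2):
Peg 0: [3]
Peg 1: [2]
Peg 2: [1]

After move 4 (2->0):
Peg 0: [3, 1]
Peg 1: [2]
Peg 2: []

After move 5 (0->1):
Peg 0: [3]
Peg 1: [2, 1]
Peg 2: []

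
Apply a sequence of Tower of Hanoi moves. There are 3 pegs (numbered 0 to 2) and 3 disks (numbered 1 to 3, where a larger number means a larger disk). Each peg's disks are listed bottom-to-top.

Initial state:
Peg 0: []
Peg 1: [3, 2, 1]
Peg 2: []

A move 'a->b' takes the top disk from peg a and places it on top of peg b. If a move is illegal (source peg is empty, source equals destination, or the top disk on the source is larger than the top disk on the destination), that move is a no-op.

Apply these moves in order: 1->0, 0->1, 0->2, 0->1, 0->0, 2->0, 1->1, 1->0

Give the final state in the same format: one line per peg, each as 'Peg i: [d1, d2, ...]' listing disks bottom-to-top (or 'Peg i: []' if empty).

After move 1 (1->0):
Peg 0: [1]
Peg 1: [3, 2]
Peg 2: []

After move 2 (0->1):
Peg 0: []
Peg 1: [3, 2, 1]
Peg 2: []

After move 3 (0->2):
Peg 0: []
Peg 1: [3, 2, 1]
Peg 2: []

After move 4 (0->1):
Peg 0: []
Peg 1: [3, 2, 1]
Peg 2: []

After move 5 (0->0):
Peg 0: []
Peg 1: [3, 2, 1]
Peg 2: []

After move 6 (2->0):
Peg 0: []
Peg 1: [3, 2, 1]
Peg 2: []

After move 7 (1->1):
Peg 0: []
Peg 1: [3, 2, 1]
Peg 2: []

After move 8 (1->0):
Peg 0: [1]
Peg 1: [3, 2]
Peg 2: []

Answer: Peg 0: [1]
Peg 1: [3, 2]
Peg 2: []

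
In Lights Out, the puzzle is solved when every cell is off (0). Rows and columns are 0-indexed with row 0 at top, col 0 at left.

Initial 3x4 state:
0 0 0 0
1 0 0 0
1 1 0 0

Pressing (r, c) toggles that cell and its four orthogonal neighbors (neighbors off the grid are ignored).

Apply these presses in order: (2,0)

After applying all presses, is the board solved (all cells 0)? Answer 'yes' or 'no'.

After press 1 at (2,0):
0 0 0 0
0 0 0 0
0 0 0 0

Lights still on: 0

Answer: yes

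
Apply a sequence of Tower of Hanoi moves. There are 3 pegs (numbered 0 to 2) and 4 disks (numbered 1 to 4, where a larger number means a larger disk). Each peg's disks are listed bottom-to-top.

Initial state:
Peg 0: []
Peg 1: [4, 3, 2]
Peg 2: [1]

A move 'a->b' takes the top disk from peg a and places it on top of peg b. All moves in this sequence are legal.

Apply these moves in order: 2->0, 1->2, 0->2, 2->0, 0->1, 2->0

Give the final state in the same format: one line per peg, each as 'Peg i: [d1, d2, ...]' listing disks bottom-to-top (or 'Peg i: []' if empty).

Answer: Peg 0: [2]
Peg 1: [4, 3, 1]
Peg 2: []

Derivation:
After move 1 (2->0):
Peg 0: [1]
Peg 1: [4, 3, 2]
Peg 2: []

After move 2 (1->2):
Peg 0: [1]
Peg 1: [4, 3]
Peg 2: [2]

After move 3 (0->2):
Peg 0: []
Peg 1: [4, 3]
Peg 2: [2, 1]

After move 4 (2->0):
Peg 0: [1]
Peg 1: [4, 3]
Peg 2: [2]

After move 5 (0->1):
Peg 0: []
Peg 1: [4, 3, 1]
Peg 2: [2]

After move 6 (2->0):
Peg 0: [2]
Peg 1: [4, 3, 1]
Peg 2: []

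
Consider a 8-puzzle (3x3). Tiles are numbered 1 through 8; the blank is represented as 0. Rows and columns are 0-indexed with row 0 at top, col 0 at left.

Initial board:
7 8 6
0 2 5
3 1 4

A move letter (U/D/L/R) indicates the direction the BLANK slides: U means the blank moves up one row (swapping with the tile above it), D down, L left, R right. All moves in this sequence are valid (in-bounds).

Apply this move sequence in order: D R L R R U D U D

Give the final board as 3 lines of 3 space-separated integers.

After move 1 (D):
7 8 6
3 2 5
0 1 4

After move 2 (R):
7 8 6
3 2 5
1 0 4

After move 3 (L):
7 8 6
3 2 5
0 1 4

After move 4 (R):
7 8 6
3 2 5
1 0 4

After move 5 (R):
7 8 6
3 2 5
1 4 0

After move 6 (U):
7 8 6
3 2 0
1 4 5

After move 7 (D):
7 8 6
3 2 5
1 4 0

After move 8 (U):
7 8 6
3 2 0
1 4 5

After move 9 (D):
7 8 6
3 2 5
1 4 0

Answer: 7 8 6
3 2 5
1 4 0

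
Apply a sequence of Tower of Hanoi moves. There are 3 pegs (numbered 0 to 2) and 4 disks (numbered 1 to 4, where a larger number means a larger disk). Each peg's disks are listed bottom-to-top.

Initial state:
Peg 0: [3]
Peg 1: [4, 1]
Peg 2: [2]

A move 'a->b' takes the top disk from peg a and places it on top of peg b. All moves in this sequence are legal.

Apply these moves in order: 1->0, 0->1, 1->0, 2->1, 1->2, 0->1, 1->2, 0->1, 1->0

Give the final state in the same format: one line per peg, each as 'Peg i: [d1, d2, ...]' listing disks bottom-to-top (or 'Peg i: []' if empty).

Answer: Peg 0: [3]
Peg 1: [4]
Peg 2: [2, 1]

Derivation:
After move 1 (1->0):
Peg 0: [3, 1]
Peg 1: [4]
Peg 2: [2]

After move 2 (0->1):
Peg 0: [3]
Peg 1: [4, 1]
Peg 2: [2]

After move 3 (1->0):
Peg 0: [3, 1]
Peg 1: [4]
Peg 2: [2]

After move 4 (2->1):
Peg 0: [3, 1]
Peg 1: [4, 2]
Peg 2: []

After move 5 (1->2):
Peg 0: [3, 1]
Peg 1: [4]
Peg 2: [2]

After move 6 (0->1):
Peg 0: [3]
Peg 1: [4, 1]
Peg 2: [2]

After move 7 (1->2):
Peg 0: [3]
Peg 1: [4]
Peg 2: [2, 1]

After move 8 (0->1):
Peg 0: []
Peg 1: [4, 3]
Peg 2: [2, 1]

After move 9 (1->0):
Peg 0: [3]
Peg 1: [4]
Peg 2: [2, 1]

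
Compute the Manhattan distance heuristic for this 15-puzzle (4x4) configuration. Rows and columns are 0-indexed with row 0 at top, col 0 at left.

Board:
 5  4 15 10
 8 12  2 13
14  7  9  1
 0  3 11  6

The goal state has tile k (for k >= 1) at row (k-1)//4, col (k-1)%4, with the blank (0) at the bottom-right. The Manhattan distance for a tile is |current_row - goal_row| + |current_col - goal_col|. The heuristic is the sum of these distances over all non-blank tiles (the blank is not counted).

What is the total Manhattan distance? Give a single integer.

Tile 5: at (0,0), goal (1,0), distance |0-1|+|0-0| = 1
Tile 4: at (0,1), goal (0,3), distance |0-0|+|1-3| = 2
Tile 15: at (0,2), goal (3,2), distance |0-3|+|2-2| = 3
Tile 10: at (0,3), goal (2,1), distance |0-2|+|3-1| = 4
Tile 8: at (1,0), goal (1,3), distance |1-1|+|0-3| = 3
Tile 12: at (1,1), goal (2,3), distance |1-2|+|1-3| = 3
Tile 2: at (1,2), goal (0,1), distance |1-0|+|2-1| = 2
Tile 13: at (1,3), goal (3,0), distance |1-3|+|3-0| = 5
Tile 14: at (2,0), goal (3,1), distance |2-3|+|0-1| = 2
Tile 7: at (2,1), goal (1,2), distance |2-1|+|1-2| = 2
Tile 9: at (2,2), goal (2,0), distance |2-2|+|2-0| = 2
Tile 1: at (2,3), goal (0,0), distance |2-0|+|3-0| = 5
Tile 3: at (3,1), goal (0,2), distance |3-0|+|1-2| = 4
Tile 11: at (3,2), goal (2,2), distance |3-2|+|2-2| = 1
Tile 6: at (3,3), goal (1,1), distance |3-1|+|3-1| = 4
Sum: 1 + 2 + 3 + 4 + 3 + 3 + 2 + 5 + 2 + 2 + 2 + 5 + 4 + 1 + 4 = 43

Answer: 43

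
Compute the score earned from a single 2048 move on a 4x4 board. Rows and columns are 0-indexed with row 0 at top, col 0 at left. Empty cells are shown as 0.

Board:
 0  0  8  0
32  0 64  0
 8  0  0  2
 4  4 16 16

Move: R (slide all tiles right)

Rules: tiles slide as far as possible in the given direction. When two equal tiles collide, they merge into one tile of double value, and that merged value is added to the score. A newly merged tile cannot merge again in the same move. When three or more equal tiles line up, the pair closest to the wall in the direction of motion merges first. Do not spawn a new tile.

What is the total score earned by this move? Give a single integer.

Answer: 40

Derivation:
Slide right:
row 0: [0, 0, 8, 0] -> [0, 0, 0, 8]  score +0 (running 0)
row 1: [32, 0, 64, 0] -> [0, 0, 32, 64]  score +0 (running 0)
row 2: [8, 0, 0, 2] -> [0, 0, 8, 2]  score +0 (running 0)
row 3: [4, 4, 16, 16] -> [0, 0, 8, 32]  score +40 (running 40)
Board after move:
 0  0  0  8
 0  0 32 64
 0  0  8  2
 0  0  8 32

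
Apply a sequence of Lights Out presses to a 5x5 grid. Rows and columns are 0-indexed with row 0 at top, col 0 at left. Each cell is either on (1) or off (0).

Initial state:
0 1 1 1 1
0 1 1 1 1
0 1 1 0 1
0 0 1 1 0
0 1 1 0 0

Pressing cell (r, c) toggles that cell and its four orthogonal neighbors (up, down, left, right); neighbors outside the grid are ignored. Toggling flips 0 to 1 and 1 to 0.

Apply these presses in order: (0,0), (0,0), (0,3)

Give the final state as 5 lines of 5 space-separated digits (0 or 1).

After press 1 at (0,0):
1 0 1 1 1
1 1 1 1 1
0 1 1 0 1
0 0 1 1 0
0 1 1 0 0

After press 2 at (0,0):
0 1 1 1 1
0 1 1 1 1
0 1 1 0 1
0 0 1 1 0
0 1 1 0 0

After press 3 at (0,3):
0 1 0 0 0
0 1 1 0 1
0 1 1 0 1
0 0 1 1 0
0 1 1 0 0

Answer: 0 1 0 0 0
0 1 1 0 1
0 1 1 0 1
0 0 1 1 0
0 1 1 0 0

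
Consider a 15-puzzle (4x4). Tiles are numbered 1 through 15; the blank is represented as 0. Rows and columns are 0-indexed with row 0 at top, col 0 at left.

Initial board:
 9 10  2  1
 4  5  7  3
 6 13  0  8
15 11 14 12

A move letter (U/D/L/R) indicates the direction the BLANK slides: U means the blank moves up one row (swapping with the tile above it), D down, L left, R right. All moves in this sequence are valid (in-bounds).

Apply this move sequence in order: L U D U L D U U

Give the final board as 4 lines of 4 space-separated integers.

After move 1 (L):
 9 10  2  1
 4  5  7  3
 6  0 13  8
15 11 14 12

After move 2 (U):
 9 10  2  1
 4  0  7  3
 6  5 13  8
15 11 14 12

After move 3 (D):
 9 10  2  1
 4  5  7  3
 6  0 13  8
15 11 14 12

After move 4 (U):
 9 10  2  1
 4  0  7  3
 6  5 13  8
15 11 14 12

After move 5 (L):
 9 10  2  1
 0  4  7  3
 6  5 13  8
15 11 14 12

After move 6 (D):
 9 10  2  1
 6  4  7  3
 0  5 13  8
15 11 14 12

After move 7 (U):
 9 10  2  1
 0  4  7  3
 6  5 13  8
15 11 14 12

After move 8 (U):
 0 10  2  1
 9  4  7  3
 6  5 13  8
15 11 14 12

Answer:  0 10  2  1
 9  4  7  3
 6  5 13  8
15 11 14 12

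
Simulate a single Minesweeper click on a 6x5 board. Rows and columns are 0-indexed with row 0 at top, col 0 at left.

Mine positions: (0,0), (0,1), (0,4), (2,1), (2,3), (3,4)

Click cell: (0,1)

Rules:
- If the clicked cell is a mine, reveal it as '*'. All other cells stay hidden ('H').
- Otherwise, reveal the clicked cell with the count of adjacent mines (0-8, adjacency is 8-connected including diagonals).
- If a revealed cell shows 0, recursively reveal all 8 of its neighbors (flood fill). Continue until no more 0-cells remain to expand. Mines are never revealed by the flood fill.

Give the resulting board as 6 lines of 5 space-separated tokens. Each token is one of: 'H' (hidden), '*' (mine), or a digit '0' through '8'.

H * H H H
H H H H H
H H H H H
H H H H H
H H H H H
H H H H H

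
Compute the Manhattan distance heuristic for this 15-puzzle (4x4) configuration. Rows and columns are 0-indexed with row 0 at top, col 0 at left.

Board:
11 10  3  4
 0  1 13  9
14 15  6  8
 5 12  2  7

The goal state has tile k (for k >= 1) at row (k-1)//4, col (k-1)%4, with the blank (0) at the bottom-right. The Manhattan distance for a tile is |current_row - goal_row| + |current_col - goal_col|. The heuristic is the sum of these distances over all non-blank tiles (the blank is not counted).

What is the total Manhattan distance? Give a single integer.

Answer: 35

Derivation:
Tile 11: (0,0)->(2,2) = 4
Tile 10: (0,1)->(2,1) = 2
Tile 3: (0,2)->(0,2) = 0
Tile 4: (0,3)->(0,3) = 0
Tile 1: (1,1)->(0,0) = 2
Tile 13: (1,2)->(3,0) = 4
Tile 9: (1,3)->(2,0) = 4
Tile 14: (2,0)->(3,1) = 2
Tile 15: (2,1)->(3,2) = 2
Tile 6: (2,2)->(1,1) = 2
Tile 8: (2,3)->(1,3) = 1
Tile 5: (3,0)->(1,0) = 2
Tile 12: (3,1)->(2,3) = 3
Tile 2: (3,2)->(0,1) = 4
Tile 7: (3,3)->(1,2) = 3
Sum: 4 + 2 + 0 + 0 + 2 + 4 + 4 + 2 + 2 + 2 + 1 + 2 + 3 + 4 + 3 = 35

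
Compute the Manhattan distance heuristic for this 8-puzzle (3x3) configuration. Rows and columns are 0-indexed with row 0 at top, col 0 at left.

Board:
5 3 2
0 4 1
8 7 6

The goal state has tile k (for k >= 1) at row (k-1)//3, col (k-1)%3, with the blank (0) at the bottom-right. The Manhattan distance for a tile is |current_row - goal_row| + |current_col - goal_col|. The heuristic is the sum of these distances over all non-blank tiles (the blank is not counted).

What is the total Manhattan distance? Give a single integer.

Tile 5: (0,0)->(1,1) = 2
Tile 3: (0,1)->(0,2) = 1
Tile 2: (0,2)->(0,1) = 1
Tile 4: (1,1)->(1,0) = 1
Tile 1: (1,2)->(0,0) = 3
Tile 8: (2,0)->(2,1) = 1
Tile 7: (2,1)->(2,0) = 1
Tile 6: (2,2)->(1,2) = 1
Sum: 2 + 1 + 1 + 1 + 3 + 1 + 1 + 1 = 11

Answer: 11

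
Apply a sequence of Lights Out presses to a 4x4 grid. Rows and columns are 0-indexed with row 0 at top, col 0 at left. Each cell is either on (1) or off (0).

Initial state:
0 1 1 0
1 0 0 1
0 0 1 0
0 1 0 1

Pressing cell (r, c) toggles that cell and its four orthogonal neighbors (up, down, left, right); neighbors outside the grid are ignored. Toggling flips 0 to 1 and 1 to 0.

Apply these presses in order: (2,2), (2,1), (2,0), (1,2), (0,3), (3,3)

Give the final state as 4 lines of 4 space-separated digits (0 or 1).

Answer: 0 1 1 1
0 0 0 1
0 1 0 0
1 0 0 0

Derivation:
After press 1 at (2,2):
0 1 1 0
1 0 1 1
0 1 0 1
0 1 1 1

After press 2 at (2,1):
0 1 1 0
1 1 1 1
1 0 1 1
0 0 1 1

After press 3 at (2,0):
0 1 1 0
0 1 1 1
0 1 1 1
1 0 1 1

After press 4 at (1,2):
0 1 0 0
0 0 0 0
0 1 0 1
1 0 1 1

After press 5 at (0,3):
0 1 1 1
0 0 0 1
0 1 0 1
1 0 1 1

After press 6 at (3,3):
0 1 1 1
0 0 0 1
0 1 0 0
1 0 0 0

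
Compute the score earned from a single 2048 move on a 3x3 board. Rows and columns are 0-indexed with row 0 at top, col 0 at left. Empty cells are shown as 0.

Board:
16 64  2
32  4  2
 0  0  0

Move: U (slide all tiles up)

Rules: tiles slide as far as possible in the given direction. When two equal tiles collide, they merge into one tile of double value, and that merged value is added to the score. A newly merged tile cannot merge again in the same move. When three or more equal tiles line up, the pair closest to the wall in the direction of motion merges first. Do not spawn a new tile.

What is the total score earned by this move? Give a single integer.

Slide up:
col 0: [16, 32, 0] -> [16, 32, 0]  score +0 (running 0)
col 1: [64, 4, 0] -> [64, 4, 0]  score +0 (running 0)
col 2: [2, 2, 0] -> [4, 0, 0]  score +4 (running 4)
Board after move:
16 64  4
32  4  0
 0  0  0

Answer: 4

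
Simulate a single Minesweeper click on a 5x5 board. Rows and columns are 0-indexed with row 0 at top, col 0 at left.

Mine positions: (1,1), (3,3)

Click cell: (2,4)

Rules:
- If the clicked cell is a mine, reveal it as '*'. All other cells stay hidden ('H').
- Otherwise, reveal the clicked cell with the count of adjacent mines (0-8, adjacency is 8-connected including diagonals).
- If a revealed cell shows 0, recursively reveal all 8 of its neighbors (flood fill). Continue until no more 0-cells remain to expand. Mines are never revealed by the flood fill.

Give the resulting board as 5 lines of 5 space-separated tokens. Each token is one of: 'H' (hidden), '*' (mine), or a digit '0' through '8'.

H H H H H
H H H H H
H H H H 1
H H H H H
H H H H H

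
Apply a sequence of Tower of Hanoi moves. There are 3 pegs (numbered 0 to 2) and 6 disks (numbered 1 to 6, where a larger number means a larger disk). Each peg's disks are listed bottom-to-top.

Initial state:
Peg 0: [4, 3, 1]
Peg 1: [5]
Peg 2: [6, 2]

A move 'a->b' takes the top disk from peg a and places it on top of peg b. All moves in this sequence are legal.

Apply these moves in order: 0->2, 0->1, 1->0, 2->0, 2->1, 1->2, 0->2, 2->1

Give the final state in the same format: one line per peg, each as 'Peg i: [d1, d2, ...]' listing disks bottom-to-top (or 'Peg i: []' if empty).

After move 1 (0->2):
Peg 0: [4, 3]
Peg 1: [5]
Peg 2: [6, 2, 1]

After move 2 (0->1):
Peg 0: [4]
Peg 1: [5, 3]
Peg 2: [6, 2, 1]

After move 3 (1->0):
Peg 0: [4, 3]
Peg 1: [5]
Peg 2: [6, 2, 1]

After move 4 (2->0):
Peg 0: [4, 3, 1]
Peg 1: [5]
Peg 2: [6, 2]

After move 5 (2->1):
Peg 0: [4, 3, 1]
Peg 1: [5, 2]
Peg 2: [6]

After move 6 (1->2):
Peg 0: [4, 3, 1]
Peg 1: [5]
Peg 2: [6, 2]

After move 7 (0->2):
Peg 0: [4, 3]
Peg 1: [5]
Peg 2: [6, 2, 1]

After move 8 (2->1):
Peg 0: [4, 3]
Peg 1: [5, 1]
Peg 2: [6, 2]

Answer: Peg 0: [4, 3]
Peg 1: [5, 1]
Peg 2: [6, 2]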